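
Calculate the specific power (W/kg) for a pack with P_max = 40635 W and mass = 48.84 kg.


Specific power = 40635 W / 48.84 kg = 832.0 W/kg

832.0 W/kg


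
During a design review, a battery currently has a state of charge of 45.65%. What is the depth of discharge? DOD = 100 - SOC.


DOD = 100 - SOC = 100 - 45.65 = 54.35%

54.35%


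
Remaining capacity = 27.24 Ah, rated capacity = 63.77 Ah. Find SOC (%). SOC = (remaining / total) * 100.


SOC% = 27.24 / 63.77 * 100 = 42.72%

42.72%


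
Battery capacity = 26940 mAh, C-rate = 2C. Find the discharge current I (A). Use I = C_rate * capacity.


Convert: capacity = 26940 mAh = 26.94 Ah
At 2C: I = 2 * 26.94 Ah = 53.88 A

53.88 A


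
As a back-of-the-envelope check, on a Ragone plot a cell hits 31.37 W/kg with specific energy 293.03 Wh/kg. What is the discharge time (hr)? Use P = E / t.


t = E / P = 293.03 / 31.37 = 9.341 hr

9.341 hr


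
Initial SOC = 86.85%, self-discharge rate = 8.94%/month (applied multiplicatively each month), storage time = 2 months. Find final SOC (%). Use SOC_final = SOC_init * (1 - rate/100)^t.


decay = (1 - 8.94/100)^2 = 0.82919
SOC_final = 86.85 * 0.82919 = 72.02%

72.02%


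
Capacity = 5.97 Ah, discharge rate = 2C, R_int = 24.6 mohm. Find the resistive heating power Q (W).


Convert: R = 24.6 mohm = 0.0246 ohm
Step 1: I = C_rate * capacity = 2 * 5.97 = 11.94 A
Step 2: Q = I^2 * R = 11.94^2 * 0.0246 = 142.56 * 0.0246 = 3.507 W

3.507 W


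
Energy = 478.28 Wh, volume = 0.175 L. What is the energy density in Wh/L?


ED = E / V = 478.28 / 0.175 = 2733 Wh/L

2733 Wh/L


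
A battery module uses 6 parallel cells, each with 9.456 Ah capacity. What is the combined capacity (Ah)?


Parallel capacities add: 6 * 9.456 Ah = 56.736 Ah

56.736 Ah


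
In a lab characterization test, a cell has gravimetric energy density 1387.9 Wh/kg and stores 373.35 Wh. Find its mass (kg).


m = E / ED = 373.35 / 1387.9 = 0.2690 kg

0.2690 kg


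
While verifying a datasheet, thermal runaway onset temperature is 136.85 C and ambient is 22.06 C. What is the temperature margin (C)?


Safety margin = 136.85 C - 22.06 C = 114.79 C

114.79 C


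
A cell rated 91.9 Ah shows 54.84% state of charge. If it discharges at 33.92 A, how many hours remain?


Step 1: remaining = SOC/100 * C_total = 54.84/100 * 91.9 = 50.398 Ah
Step 2: t = remaining / I = 50.398 / 33.92 = 1.486 hr

1.486 hr


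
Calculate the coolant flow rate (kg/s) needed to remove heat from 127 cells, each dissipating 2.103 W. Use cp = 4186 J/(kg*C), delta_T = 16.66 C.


Step 1: Total heat Q = 127 * 2.103 W = 267.08 W
Step 2: denom = cp * dT = 4186 * 16.66 = 69739
Step 3: m_dot = 267.08 / 69739 = 0.003830 kg/s

0.003830 kg/s


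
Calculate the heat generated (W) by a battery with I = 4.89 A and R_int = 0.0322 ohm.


Q = I^2 * R = 4.89^2 * 0.0322 = 0.7700 W

0.7700 W


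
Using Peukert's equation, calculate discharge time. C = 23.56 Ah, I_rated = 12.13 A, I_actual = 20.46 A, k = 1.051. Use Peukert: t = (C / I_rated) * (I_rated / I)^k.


Step 1: t_rated = C / I_rated = 23.56 / 12.13 = 1.9423 hr
Step 2: ratio = 12.13 / 20.46 = 0.59286
Step 3: ratio^k = 0.59286^1.051 = 0.57726
Step 4: t = t_rated * ratio^k = 1.9423 * 0.57726 = 1.121 hr

1.121 hr


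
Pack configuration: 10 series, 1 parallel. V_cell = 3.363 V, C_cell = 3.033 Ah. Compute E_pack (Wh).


E = Ns * Vcell * Np * Ccell = 10 * 3.363 * 1 * 3.033 = 102.0 Wh

102.0 Wh


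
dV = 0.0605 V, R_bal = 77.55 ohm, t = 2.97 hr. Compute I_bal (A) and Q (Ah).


First, Ohm's law: I_bal = 0.0605 V / 77.55 ohm = 7.8014e-04 A
Then Q = I * t = 7.8014e-04 A * 2.97 hr = 0.002317 Ah

I=7.8014e-04 A, Q=0.002317 Ah


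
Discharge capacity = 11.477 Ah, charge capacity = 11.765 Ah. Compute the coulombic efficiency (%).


eta_c = Q_dis / Q_chg * 100 = 11.477 / 11.765 * 100 = 97.55%

97.55%


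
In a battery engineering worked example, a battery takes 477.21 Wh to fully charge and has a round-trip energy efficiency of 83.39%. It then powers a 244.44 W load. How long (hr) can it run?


Step 1: E_discharge = eta/100 * E_charge = 83.39/100 * 477.21 = 397.95 Wh
Step 2: t = E_discharge / P = 397.95 / 244.44 = 1.628 hr

1.628 hr


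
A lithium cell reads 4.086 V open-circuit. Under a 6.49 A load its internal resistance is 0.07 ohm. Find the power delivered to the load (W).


Step 1: V_terminal = OCV - I*R = 4.086 - 6.49 * 0.07 = 3.6317 V
Step 2: P_out = V_terminal * I = 3.6317 * 6.49 = 23.57 W

23.57 W


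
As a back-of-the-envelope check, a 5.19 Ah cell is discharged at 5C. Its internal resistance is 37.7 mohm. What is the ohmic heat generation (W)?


Convert: R = 37.7 mohm = 0.0377 ohm
Step 1: I = C_rate * capacity = 5 * 5.19 = 25.95 A
Step 2: Q = I^2 * R = 25.95^2 * 0.0377 = 673.4 * 0.0377 = 25.39 W

25.39 W


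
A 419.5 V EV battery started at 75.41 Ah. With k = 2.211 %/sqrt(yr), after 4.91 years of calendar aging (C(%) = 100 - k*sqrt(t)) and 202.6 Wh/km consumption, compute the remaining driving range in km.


Step 1: capacity retention = 100 - 2.211 * sqrt(4.91) = 100 - 2.211 * 2.2159 = 95.101%
Step 2: C_now = 75.41 * 95.101/100 = 71.716 Ah
Step 3: E_pack = V * C_now = 419.5 * 71.716 = 30085 Wh
Step 4: range = E_pack / consumption = 30085 / 202.6 = 148.5 km

148.5 km


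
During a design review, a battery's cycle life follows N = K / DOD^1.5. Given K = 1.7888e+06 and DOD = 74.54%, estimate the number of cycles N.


Step 1: DOD^1.5 = 74.54^1.5 = 643.55
Step 2: N = 1.7888e+06 / 643.55 = 2780 cycles

2780 cycles


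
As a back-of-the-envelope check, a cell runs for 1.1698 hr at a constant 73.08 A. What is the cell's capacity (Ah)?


C = I * t = 73.08 * 1.1698 = 85.49 Ah

85.49 Ah


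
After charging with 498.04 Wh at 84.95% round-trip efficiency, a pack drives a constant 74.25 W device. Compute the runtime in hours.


Step 1: E_discharge = eta/100 * E_charge = 84.95/100 * 498.04 = 423.08 Wh
Step 2: t = E_discharge / P = 423.08 / 74.25 = 5.698 hr

5.698 hr


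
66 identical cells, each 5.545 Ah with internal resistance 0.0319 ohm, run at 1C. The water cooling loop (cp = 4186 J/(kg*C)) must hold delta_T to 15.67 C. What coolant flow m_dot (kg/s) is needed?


Step 1: I = 1 * 5.545 = 5.545 A
Step 2: Q_cell = I^2 * R = 5.545^2 * 0.0319 = 0.98083 W
Step 3: Q_total = 66 * 0.98083 = 64.735 W
Step 4: m_dot = Q_total / (cp * dT) = 64.735 / (4186 * 15.67) = 9.869e-04 kg/s

9.869e-04 kg/s


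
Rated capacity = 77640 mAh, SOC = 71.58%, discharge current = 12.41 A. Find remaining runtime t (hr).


Convert: C_total = 77640 mAh = 77.64 Ah
Step 1: remaining = SOC/100 * C_total = 71.58/100 * 77.64 = 55.575 Ah
Step 2: t = remaining / I = 55.575 / 12.41 = 4.478 hr

4.478 hr


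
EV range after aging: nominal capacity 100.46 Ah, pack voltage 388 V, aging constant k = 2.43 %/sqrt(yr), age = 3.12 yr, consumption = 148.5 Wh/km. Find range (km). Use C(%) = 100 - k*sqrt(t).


Step 1: capacity retention = 100 - 2.43 * sqrt(3.12) = 100 - 2.43 * 1.7664 = 95.708%
Step 2: C_now = 100.46 * 95.708/100 = 96.148 Ah
Step 3: E_pack = V * C_now = 388 * 96.148 = 37305 Wh
Step 4: range = E_pack / consumption = 37305 / 148.5 = 251.2 km

251.2 km


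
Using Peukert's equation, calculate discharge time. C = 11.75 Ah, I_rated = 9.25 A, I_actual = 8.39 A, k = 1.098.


Step 1: t_rated = C / I_rated = 11.75 / 9.25 = 1.2703 hr
Step 2: ratio = 9.25 / 8.39 = 1.1025
Step 3: ratio^k = 1.1025^1.098 = 1.1131
Step 4: t = t_rated * ratio^k = 1.2703 * 1.1131 = 1.414 hr

1.414 hr


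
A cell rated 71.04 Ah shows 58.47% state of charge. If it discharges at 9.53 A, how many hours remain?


Step 1: remaining = SOC/100 * C_total = 58.47/100 * 71.04 = 41.537 Ah
Step 2: t = remaining / I = 41.537 / 9.53 = 4.359 hr

4.359 hr


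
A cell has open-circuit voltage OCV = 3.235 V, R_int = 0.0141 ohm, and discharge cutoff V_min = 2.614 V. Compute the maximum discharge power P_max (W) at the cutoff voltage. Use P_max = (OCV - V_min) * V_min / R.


P_max = (OCV - V_min) * V_min / R = (3.235 - 2.614) * 2.614 / 0.0141 = 0.621 * 2.614 / 0.0141 = 115.1 W

115.1 W


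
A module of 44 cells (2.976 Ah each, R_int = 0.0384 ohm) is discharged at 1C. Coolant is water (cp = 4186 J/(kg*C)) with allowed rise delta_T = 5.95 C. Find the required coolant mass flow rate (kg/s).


Step 1: I = 1 * 2.976 = 2.976 A
Step 2: Q_cell = I^2 * R = 2.976^2 * 0.0384 = 0.34009 W
Step 3: Q_total = 44 * 0.34009 = 14.964 W
Step 4: m_dot = Q_total / (cp * dT) = 14.964 / (4186 * 5.95) = 6.008e-04 kg/s

6.008e-04 kg/s


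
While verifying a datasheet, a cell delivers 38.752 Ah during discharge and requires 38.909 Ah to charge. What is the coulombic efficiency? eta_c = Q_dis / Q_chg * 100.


eta_c = Q_dis / Q_chg * 100 = 38.752 / 38.909 * 100 = 99.60%

99.60%


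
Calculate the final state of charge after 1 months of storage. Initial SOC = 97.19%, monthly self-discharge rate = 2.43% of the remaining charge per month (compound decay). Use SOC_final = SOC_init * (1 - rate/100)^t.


decay = (1 - 2.43/100)^1 = 0.9757
SOC_final = 97.19 * 0.9757 = 94.83%

94.83%


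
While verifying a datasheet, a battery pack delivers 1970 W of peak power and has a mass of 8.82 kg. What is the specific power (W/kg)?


SP = P / m = 1970 / 8.82 = 223.4 W/kg

223.4 W/kg


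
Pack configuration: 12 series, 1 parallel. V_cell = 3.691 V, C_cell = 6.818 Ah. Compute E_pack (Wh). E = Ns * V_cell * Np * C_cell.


V_pack = 12 * 3.691 = 44.292 V
C_pack = 1 * 6.818 = 6.818 Ah
E = V_pack * C_pack = 44.292 * 6.818 = 302.0 Wh

302.0 Wh


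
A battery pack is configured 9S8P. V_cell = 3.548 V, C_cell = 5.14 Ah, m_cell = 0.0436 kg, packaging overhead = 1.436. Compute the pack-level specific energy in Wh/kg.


Step 1: V_pack = 9 * 3.548 = 31.932 V
Step 2: C_pack = 8 * 5.14 = 41.12 Ah
Step 3: E_pack = V_pack * C_pack = 31.932 * 41.12 = 1313 Wh
Step 4: m_pack = 9 * 8 * 0.0436 * 1.436 = 4.5079 kg
Step 5: ED = E_pack / m_pack = 1313 / 4.5079 = 291.3 Wh/kg

291.3 Wh/kg


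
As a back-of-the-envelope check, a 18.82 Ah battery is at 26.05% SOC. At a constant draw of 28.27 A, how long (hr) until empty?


Step 1: remaining = SOC/100 * C_total = 26.05/100 * 18.82 = 4.9026 Ah
Step 2: t = remaining / I = 4.9026 / 28.27 = 0.1734 hr

0.1734 hr


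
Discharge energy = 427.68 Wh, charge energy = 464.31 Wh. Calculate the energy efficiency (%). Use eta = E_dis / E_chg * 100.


Round-trip efficiency = 427.68/464.31 * 100% = 92.11%

92.11%


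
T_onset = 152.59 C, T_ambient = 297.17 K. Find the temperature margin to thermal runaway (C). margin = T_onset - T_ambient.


Convert: T_ambient = 297.17 K = 24.02 C
margin = 152.59 - 24.02 = 128.57 C

128.57 C


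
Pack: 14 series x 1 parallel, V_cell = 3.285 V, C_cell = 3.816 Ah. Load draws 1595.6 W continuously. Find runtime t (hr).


Step 1: E_pack = Ns * V_cell * Np * C_cell = 14 * 3.285 * 1 * 3.816 = 175.5 Wh
Step 2: t = E_pack / P = 175.5 / 1595.6 = 0.1100 hr

0.1100 hr


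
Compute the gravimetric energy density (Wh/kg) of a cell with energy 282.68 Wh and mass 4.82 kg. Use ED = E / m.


Specific energy = 282.68 Wh / 4.82 kg = 58.65 Wh/kg

58.65 Wh/kg


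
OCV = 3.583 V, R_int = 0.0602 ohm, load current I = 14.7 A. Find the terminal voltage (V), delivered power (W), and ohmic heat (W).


Step 1: V_terminal = OCV - I*R = 3.583 - 14.7 * 0.0602 = 2.6981 V
Step 2: P_out = V_terminal * I = 2.6981 * 14.7 = 39.66 W
Step 3: Q = I^2 * R = 14.7^2 * 0.0602 = 13.01 W

V=2.6981 V, P=39.66 W, Q=13.01 W


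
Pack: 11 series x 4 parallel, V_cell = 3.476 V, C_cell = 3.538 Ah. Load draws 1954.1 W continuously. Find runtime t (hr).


Step 1: E_pack = Ns * V_cell * Np * C_cell = 11 * 3.476 * 4 * 3.538 = 541.12 Wh
Step 2: t = E_pack / P = 541.12 / 1954.1 = 0.2769 hr

0.2769 hr


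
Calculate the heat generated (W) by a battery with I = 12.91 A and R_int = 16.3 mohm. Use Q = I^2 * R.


Convert: R = 16.3 mohm = 0.0163 ohm
I^2 = 166.67
Q = 166.67 * 0.0163 = 2.717 W

2.717 W


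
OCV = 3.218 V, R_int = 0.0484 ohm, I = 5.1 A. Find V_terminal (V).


IR drop = 5.1 * 0.0484 = 0.24684 V
V = 3.218 - 0.24684 = 2.971 V

2.971 V


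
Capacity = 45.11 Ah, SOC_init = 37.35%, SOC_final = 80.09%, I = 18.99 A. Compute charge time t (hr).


Step 1: dSOC = 80.09% - 37.35% = 42.74%
Step 2: delta_Ah = 45.11 * 42.74 / 100 = 19.28 Ah
Step 3: t = 19.28 / 18.99 = 1.015 hr

1.015 hr


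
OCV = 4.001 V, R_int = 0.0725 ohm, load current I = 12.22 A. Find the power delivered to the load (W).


Step 1: V_terminal = OCV - I*R = 4.001 - 12.22 * 0.0725 = 3.1151 V
Step 2: P_out = V_terminal * I = 3.1151 * 12.22 = 38.07 W

38.07 W


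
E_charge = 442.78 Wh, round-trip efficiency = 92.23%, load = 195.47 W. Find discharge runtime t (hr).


Step 1: E_discharge = eta/100 * E_charge = 92.23/100 * 442.78 = 408.38 Wh
Step 2: t = E_discharge / P = 408.38 / 195.47 = 2.089 hr

2.089 hr


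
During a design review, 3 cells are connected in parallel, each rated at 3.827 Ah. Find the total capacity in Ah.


Parallel capacities add: 3 * 3.827 Ah = 11.481 Ah

11.481 Ah


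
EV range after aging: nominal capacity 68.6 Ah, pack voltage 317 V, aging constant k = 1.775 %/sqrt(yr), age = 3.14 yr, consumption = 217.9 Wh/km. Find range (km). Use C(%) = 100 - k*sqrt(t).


Step 1: capacity retention = 100 - 1.775 * sqrt(3.14) = 100 - 1.775 * 1.772 = 96.855%
Step 2: C_now = 68.6 * 96.855/100 = 66.443 Ah
Step 3: E_pack = V * C_now = 317 * 66.443 = 21062 Wh
Step 4: range = E_pack / consumption = 21062 / 217.9 = 96.66 km

96.66 km


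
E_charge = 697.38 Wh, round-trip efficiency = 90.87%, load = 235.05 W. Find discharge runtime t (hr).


Step 1: E_discharge = eta/100 * E_charge = 90.87/100 * 697.38 = 633.71 Wh
Step 2: t = E_discharge / P = 633.71 / 235.05 = 2.696 hr

2.696 hr


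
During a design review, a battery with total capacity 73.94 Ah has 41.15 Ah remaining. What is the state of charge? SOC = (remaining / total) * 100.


SOC = (remaining / total) * 100 = (41.15 / 73.94) * 100 = 55.65%

55.65%


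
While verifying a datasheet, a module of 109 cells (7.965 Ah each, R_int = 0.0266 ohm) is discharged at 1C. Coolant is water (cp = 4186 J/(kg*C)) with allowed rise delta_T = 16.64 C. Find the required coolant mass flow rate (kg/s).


Step 1: I = 1 * 7.965 = 7.965 A
Step 2: Q_cell = I^2 * R = 7.965^2 * 0.0266 = 1.6875 W
Step 3: Q_total = 109 * 1.6875 = 183.94 W
Step 4: m_dot = Q_total / (cp * dT) = 183.94 / (4186 * 16.64) = 0.002641 kg/s

0.002641 kg/s


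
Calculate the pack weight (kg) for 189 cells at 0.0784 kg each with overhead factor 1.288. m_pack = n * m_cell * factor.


m_pack = n * m_cell * overhead = 189 * 0.0784 * 1.288 = 19.09 kg

19.09 kg


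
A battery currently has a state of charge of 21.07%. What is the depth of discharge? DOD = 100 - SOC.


DOD = 100 - SOC = 100 - 21.07 = 78.93%

78.93%


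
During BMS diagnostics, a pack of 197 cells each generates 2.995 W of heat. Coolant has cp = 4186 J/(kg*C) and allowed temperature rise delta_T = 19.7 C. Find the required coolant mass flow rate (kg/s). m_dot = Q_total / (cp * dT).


Q_total = 197 * 2.995 = 590.02 W
m_dot = Q_total / (cp * dT) = 590.02 / (4186 * 19.7) = 0.007155 kg/s

0.007155 kg/s


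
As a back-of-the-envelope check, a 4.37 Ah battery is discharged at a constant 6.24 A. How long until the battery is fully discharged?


t = capacity / current = 4.37 / 6.24 = 0.7003 hr

0.7003 hr


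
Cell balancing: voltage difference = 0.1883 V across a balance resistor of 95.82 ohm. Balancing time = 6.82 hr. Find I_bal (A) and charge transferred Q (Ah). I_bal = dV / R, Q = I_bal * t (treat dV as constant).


First, Ohm's law: I_bal = 0.1883 V / 95.82 ohm = 0.0019651 A
Then Q = I * t = 0.0019651 A * 6.82 hr = 0.01340 Ah

I=0.0019651 A, Q=0.01340 Ah


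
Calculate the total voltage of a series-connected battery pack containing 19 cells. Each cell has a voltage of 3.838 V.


Series voltages add: 19 * 3.838 V = 72.922 V

72.922 V


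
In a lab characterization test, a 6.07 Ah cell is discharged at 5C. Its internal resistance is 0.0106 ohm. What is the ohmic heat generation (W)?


Step 1: I = C_rate * capacity = 5 * 6.07 = 30.35 A
Step 2: Q = I^2 * R = 30.35^2 * 0.0106 = 921.12 * 0.0106 = 9.764 W

9.764 W


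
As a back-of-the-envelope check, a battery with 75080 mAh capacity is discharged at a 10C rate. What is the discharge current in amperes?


Convert: capacity = 75080 mAh = 75.08 Ah
At 10C: I = 10 * 75.08 Ah = 750.8 A

750.8 A


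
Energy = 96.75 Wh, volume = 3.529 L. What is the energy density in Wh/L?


Volumetric ED = 96.75 Wh / 3.529 L = 27.42 Wh/L

27.42 Wh/L


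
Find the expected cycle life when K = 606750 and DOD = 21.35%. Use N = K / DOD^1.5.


DOD^1.5 = 98.65
N = K / DOD^1.5 = 606750 / 98.65 = 6151

6151 cycles


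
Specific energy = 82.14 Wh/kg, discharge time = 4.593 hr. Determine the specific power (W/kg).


Specific power = 82.14 Wh/kg / 4.593 hr = 17.88 W/kg

17.88 W/kg


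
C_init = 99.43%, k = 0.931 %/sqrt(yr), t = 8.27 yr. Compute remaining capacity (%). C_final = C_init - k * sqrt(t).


sqrt(t) = sqrt(8.27) = 2.8758
C_final = 99.43 - 0.931 * 2.8758 = 96.75%

96.75%


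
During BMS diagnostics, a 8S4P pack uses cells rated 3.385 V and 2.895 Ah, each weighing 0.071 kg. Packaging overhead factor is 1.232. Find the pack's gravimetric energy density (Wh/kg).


Step 1: V_pack = 8 * 3.385 = 27.08 V
Step 2: C_pack = 4 * 2.895 = 11.58 Ah
Step 3: E_pack = V_pack * C_pack = 27.08 * 11.58 = 313.59 Wh
Step 4: m_pack = 8 * 4 * 0.071 * 1.232 = 2.7991 kg
Step 5: ED = E_pack / m_pack = 313.59 / 2.7991 = 112.0 Wh/kg

112.0 Wh/kg


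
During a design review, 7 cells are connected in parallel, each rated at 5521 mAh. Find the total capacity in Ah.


Convert: C_cell = 5521 mAh = 5.521 Ah
C_total = 7 * 5.521 = 38.647 Ah

38.647 Ah


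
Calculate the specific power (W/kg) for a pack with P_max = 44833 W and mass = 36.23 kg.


Specific power = 44833 W / 36.23 kg = 1237 W/kg

1237 W/kg


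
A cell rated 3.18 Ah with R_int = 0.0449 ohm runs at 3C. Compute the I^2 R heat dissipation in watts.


Step 1: I = C_rate * capacity = 3 * 3.18 = 9.54 A
Step 2: Q = I^2 * R = 9.54^2 * 0.0449 = 91.012 * 0.0449 = 4.086 W

4.086 W


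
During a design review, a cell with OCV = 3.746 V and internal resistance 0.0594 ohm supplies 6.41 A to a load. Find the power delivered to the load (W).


Step 1: V_terminal = OCV - I*R = 3.746 - 6.41 * 0.0594 = 3.3652 V
Step 2: P_out = V_terminal * I = 3.3652 * 6.41 = 21.57 W

21.57 W


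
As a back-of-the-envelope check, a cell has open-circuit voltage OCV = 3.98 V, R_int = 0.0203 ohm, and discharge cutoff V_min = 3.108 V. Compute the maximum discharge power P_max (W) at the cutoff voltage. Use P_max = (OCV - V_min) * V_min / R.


P_max = (OCV - V_min) * V_min / R = (3.98 - 3.108) * 3.108 / 0.0203 = 0.872 * 3.108 / 0.0203 = 133.5 W

133.5 W


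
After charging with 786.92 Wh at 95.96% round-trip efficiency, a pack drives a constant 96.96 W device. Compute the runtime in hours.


Step 1: E_discharge = eta/100 * E_charge = 95.96/100 * 786.92 = 755.13 Wh
Step 2: t = E_discharge / P = 755.13 / 96.96 = 7.788 hr

7.788 hr


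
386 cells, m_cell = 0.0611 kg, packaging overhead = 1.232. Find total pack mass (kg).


Cell mass sum = 386 * 0.0611 = 23.585 kg
With overhead 1.232: m_pack = 23.585 * 1.232 = 29.06 kg

29.06 kg


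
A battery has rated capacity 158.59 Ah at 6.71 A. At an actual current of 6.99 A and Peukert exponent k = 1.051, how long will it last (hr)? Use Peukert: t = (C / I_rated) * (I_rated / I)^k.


Step 1: t_rated = C / I_rated = 158.59 / 6.71 = 23.635 hr
Step 2: ratio = 6.71 / 6.99 = 0.95994
Step 3: ratio^k = 0.95994^1.051 = 0.95794
Step 4: t = t_rated * ratio^k = 23.635 * 0.95794 = 22.64 hr

22.64 hr


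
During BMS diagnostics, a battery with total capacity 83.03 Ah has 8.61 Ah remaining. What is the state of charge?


SOC = (remaining / total) * 100 = (8.61 / 83.03) * 100 = 10.37%

10.37%


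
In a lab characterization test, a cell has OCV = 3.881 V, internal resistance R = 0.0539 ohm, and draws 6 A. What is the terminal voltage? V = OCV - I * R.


IR drop = 6 * 0.0539 = 0.3234 V
V = 3.881 - 0.3234 = 3.558 V

3.558 V


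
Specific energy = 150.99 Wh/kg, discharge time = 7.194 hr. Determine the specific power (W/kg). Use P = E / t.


Specific power = 150.99 Wh/kg / 7.194 hr = 20.99 W/kg

20.99 W/kg


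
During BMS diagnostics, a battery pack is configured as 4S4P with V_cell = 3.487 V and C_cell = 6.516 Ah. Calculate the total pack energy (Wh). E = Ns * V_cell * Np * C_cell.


E = Ns * Vcell * Np * Ccell = 4 * 3.487 * 4 * 6.516 = 363.5 Wh

363.5 Wh


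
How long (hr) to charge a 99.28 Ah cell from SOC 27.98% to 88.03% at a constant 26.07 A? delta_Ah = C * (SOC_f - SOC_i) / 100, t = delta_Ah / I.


Step 1: dSOC = 88.03% - 27.98% = 60.05%
Step 2: delta_Ah = 99.28 * 60.05 / 100 = 59.618 Ah
Step 3: t = 59.618 / 26.07 = 2.287 hr

2.287 hr


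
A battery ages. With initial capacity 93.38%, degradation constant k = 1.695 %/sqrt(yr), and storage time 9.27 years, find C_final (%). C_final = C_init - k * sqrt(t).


Step 1: sqrt(9.27 yr) = 3.0447
Step 2: drop = 1.695 * 3.0447 = 5.1608
Step 3: C_final = 93.38 - 5.1608 = 88.22%

88.22%


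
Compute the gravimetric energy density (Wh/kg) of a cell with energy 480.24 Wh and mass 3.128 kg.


Specific energy = 480.24 Wh / 3.128 kg = 153.5 Wh/kg

153.5 Wh/kg


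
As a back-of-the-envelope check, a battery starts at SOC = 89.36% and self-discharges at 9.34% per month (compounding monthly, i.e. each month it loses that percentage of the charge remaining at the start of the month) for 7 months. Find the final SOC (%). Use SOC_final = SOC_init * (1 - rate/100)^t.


Monthly retention factor = 1 - 9.34/100 = 0.9066
Over 7 months: factor^7 = 0.5034
SOC_final = 89.36 * 0.5034 = 44.98%

44.98%


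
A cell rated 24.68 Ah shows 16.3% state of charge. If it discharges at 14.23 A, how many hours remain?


Step 1: remaining = SOC/100 * C_total = 16.3/100 * 24.68 = 4.0228 Ah
Step 2: t = remaining / I = 4.0228 / 14.23 = 0.2827 hr

0.2827 hr


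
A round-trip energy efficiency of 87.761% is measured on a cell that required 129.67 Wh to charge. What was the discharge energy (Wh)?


E_dis = eta/100 * E_chg = 87.761/100 * 129.67 = 113.8 Wh

113.8 Wh


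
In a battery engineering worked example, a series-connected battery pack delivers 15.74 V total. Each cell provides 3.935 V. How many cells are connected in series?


n = V_pack / V_cell = 15.74 / 3.935 = 4

4


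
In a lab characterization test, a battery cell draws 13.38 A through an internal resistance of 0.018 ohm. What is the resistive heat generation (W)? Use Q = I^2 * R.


Q = I^2 * R = 13.38^2 * 0.018 = 3.222 W

3.222 W


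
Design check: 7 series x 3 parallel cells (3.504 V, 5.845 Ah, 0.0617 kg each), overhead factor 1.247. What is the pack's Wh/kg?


Step 1: V_pack = 7 * 3.504 = 24.528 V
Step 2: C_pack = 3 * 5.845 = 17.535 Ah
Step 3: E_pack = V_pack * C_pack = 24.528 * 17.535 = 430.1 Wh
Step 4: m_pack = 7 * 3 * 0.0617 * 1.247 = 1.6157 kg
Step 5: ED = E_pack / m_pack = 430.1 / 1.6157 = 266.2 Wh/kg

266.2 Wh/kg


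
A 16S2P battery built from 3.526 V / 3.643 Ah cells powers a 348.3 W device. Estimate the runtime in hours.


Step 1: E_pack = Ns * V_cell * Np * C_cell = 16 * 3.526 * 2 * 3.643 = 411.05 Wh
Step 2: t = E_pack / P = 411.05 / 348.3 = 1.180 hr

1.180 hr


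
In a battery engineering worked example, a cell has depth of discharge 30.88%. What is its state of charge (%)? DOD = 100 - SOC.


SOC = 100 - DOD = 100 - 30.88 = 69.12%

69.12%


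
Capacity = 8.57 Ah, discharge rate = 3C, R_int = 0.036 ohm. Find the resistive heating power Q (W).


Step 1: I = C_rate * capacity = 3 * 8.57 = 25.71 A
Step 2: Q = I^2 * R = 25.71^2 * 0.036 = 661 * 0.036 = 23.80 W

23.80 W


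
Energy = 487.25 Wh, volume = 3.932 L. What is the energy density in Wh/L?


Volumetric ED = 487.25 Wh / 3.932 L = 123.9 Wh/L

123.9 Wh/L


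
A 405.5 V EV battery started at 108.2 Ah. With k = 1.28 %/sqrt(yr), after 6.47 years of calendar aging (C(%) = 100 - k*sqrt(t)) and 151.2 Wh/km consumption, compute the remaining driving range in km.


Step 1: capacity retention = 100 - 1.28 * sqrt(6.47) = 100 - 1.28 * 2.5436 = 96.744%
Step 2: C_now = 108.2 * 96.744/100 = 104.68 Ah
Step 3: E_pack = V * C_now = 405.5 * 104.68 = 42448 Wh
Step 4: range = E_pack / consumption = 42448 / 151.2 = 280.7 km

280.7 km


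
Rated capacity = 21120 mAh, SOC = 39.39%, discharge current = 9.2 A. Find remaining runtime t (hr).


Convert: C_total = 21120 mAh = 21.12 Ah
Step 1: remaining = SOC/100 * C_total = 39.39/100 * 21.12 = 8.3192 Ah
Step 2: t = remaining / I = 8.3192 / 9.2 = 0.9043 hr

0.9043 hr


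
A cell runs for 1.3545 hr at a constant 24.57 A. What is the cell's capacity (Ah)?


C = I * t = 24.57 * 1.3545 = 33.28 Ah

33.28 Ah


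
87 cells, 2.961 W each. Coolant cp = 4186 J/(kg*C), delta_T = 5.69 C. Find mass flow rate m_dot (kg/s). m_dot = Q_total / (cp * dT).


Q_total = 87 * 2.961 = 257.61 W
m_dot = Q_total / (cp * dT) = 257.61 / (4186 * 5.69) = 0.01082 kg/s

0.01082 kg/s


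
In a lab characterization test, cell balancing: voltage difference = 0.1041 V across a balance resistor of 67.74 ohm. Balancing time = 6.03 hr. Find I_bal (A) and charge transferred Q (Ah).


I_bal = dV / R = 0.1041 / 67.74 = 0.0015368 A
Q = I_bal * t = 0.0015368 * 6.03 = 0.009267 Ah

I=0.0015368 A, Q=0.009267 Ah


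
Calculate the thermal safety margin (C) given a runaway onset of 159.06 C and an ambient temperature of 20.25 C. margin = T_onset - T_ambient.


margin = T_onset - T_ambient = 159.06 - 20.25 = 138.81 C

138.81 C


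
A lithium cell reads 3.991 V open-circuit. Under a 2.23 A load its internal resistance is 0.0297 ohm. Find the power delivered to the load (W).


Step 1: V_terminal = OCV - I*R = 3.991 - 2.23 * 0.0297 = 3.9248 V
Step 2: P_out = V_terminal * I = 3.9248 * 2.23 = 8.752 W

8.752 W


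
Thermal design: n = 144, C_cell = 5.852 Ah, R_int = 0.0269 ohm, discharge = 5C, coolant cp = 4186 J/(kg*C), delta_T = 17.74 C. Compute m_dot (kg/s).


Step 1: I = 5 * 5.852 = 29.26 A
Step 2: Q_cell = I^2 * R = 29.26^2 * 0.0269 = 23.03 W
Step 3: Q_total = 144 * 23.03 = 3316.3 W
Step 4: m_dot = Q_total / (cp * dT) = 3316.3 / (4186 * 17.74) = 0.04466 kg/s

0.04466 kg/s


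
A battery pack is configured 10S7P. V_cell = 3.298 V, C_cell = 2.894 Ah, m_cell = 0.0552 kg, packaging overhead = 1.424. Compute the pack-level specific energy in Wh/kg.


Step 1: V_pack = 10 * 3.298 = 32.98 V
Step 2: C_pack = 7 * 2.894 = 20.258 Ah
Step 3: E_pack = V_pack * C_pack = 32.98 * 20.258 = 668.11 Wh
Step 4: m_pack = 10 * 7 * 0.0552 * 1.424 = 5.5023 kg
Step 5: ED = E_pack / m_pack = 668.11 / 5.5023 = 121.4 Wh/kg

121.4 Wh/kg


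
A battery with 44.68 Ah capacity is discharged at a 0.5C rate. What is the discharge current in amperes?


At 0.5C: I = 0.5 * 44.68 Ah = 22.34 A

22.34 A


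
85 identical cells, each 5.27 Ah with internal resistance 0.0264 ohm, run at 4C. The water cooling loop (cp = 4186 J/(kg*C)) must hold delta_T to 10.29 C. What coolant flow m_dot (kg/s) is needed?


Step 1: I = 4 * 5.27 = 21.08 A
Step 2: Q_cell = I^2 * R = 21.08^2 * 0.0264 = 11.731 W
Step 3: Q_total = 85 * 11.731 = 997.14 W
Step 4: m_dot = Q_total / (cp * dT) = 997.14 / (4186 * 10.29) = 0.02315 kg/s

0.02315 kg/s


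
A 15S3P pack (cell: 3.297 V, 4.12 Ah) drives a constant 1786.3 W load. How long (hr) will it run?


Step 1: E_pack = Ns * V_cell * Np * C_cell = 15 * 3.297 * 3 * 4.12 = 611.26 Wh
Step 2: t = E_pack / P = 611.26 / 1786.3 = 0.3422 hr

0.3422 hr


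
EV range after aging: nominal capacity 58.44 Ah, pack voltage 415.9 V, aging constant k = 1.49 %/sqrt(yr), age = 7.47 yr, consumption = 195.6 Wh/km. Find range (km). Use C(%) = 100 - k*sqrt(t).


Step 1: capacity retention = 100 - 1.49 * sqrt(7.47) = 100 - 1.49 * 2.7331 = 95.928%
Step 2: C_now = 58.44 * 95.928/100 = 56.06 Ah
Step 3: E_pack = V * C_now = 415.9 * 56.06 = 23315 Wh
Step 4: range = E_pack / consumption = 23315 / 195.6 = 119.2 km

119.2 km


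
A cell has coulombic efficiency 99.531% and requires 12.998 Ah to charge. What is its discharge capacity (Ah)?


Q_dis = eta/100 * Q_chg = 99.531/100 * 12.998 = 12.94 Ah

12.94 Ah


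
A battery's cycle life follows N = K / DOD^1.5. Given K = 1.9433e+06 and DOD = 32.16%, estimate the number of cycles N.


DOD^1.5 = 182.38
N = K / DOD^1.5 = 1.9433e+06 / 182.38 = 10660

10660 cycles


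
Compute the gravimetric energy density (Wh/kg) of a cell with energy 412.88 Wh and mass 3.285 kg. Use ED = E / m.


Specific energy = 412.88 Wh / 3.285 kg = 125.7 Wh/kg

125.7 Wh/kg


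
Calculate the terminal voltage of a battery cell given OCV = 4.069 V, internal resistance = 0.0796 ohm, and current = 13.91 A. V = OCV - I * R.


IR drop = 13.91 * 0.0796 = 1.1072 V
V = 4.069 - 1.1072 = 2.962 V

2.962 V


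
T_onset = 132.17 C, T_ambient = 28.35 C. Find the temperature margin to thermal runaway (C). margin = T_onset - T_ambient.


margin = T_onset - T_ambient = 132.17 - 28.35 = 103.82 C

103.82 C


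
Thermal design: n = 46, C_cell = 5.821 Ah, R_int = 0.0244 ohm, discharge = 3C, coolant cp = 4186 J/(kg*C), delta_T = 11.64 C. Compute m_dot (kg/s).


Step 1: I = 3 * 5.821 = 17.463 A
Step 2: Q_cell = I^2 * R = 17.463^2 * 0.0244 = 7.4409 W
Step 3: Q_total = 46 * 7.4409 = 342.28 W
Step 4: m_dot = Q_total / (cp * dT) = 342.28 / (4186 * 11.64) = 0.007025 kg/s

0.007025 kg/s


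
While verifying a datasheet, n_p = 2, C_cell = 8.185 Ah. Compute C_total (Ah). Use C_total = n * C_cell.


Parallel capacities add: 2 * 8.185 Ah = 16.37 Ah

16.37 Ah


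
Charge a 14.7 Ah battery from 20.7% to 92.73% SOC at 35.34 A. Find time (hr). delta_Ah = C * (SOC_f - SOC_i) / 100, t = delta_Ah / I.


delta_Ah = 14.7 * (92.73 - 20.7) / 100 = 10.588 Ah
t = delta_Ah / I = 10.588 / 35.34 = 0.2996 hr

0.2996 hr


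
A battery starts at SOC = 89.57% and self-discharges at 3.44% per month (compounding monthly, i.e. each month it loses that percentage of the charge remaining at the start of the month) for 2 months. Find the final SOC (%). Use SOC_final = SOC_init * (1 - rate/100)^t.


decay = (1 - 3.44/100)^2 = 0.93238
SOC_final = 89.57 * 0.93238 = 83.51%

83.51%


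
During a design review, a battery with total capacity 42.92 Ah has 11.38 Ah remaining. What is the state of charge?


SOC = (remaining / total) * 100 = (11.38 / 42.92) * 100 = 26.51%

26.51%


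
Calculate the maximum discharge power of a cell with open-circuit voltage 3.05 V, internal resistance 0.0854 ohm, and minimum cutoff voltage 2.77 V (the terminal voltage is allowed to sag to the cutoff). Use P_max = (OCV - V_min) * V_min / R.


P_max = (OCV - V_min) * V_min / R = (3.05 - 2.77) * 2.77 / 0.0854 = 0.28 * 2.77 / 0.0854 = 9.082 W

9.082 W


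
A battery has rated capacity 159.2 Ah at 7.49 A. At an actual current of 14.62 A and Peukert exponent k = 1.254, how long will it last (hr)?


Step 1: t_rated = C / I_rated = 159.2 / 7.49 = 21.255 hr
Step 2: ratio = 7.49 / 14.62 = 0.51231
Step 3: ratio^k = 0.51231^1.254 = 0.43227
Step 4: t = t_rated * ratio^k = 21.255 * 0.43227 = 9.188 hr

9.188 hr


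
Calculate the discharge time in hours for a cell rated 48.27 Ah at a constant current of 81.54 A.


t = capacity / current = 48.27 / 81.54 = 0.5920 hr

0.5920 hr


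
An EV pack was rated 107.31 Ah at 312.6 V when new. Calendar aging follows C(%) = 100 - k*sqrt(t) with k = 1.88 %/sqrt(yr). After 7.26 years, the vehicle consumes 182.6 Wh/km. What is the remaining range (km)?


Step 1: capacity retention = 100 - 1.88 * sqrt(7.26) = 100 - 1.88 * 2.6944 = 94.935%
Step 2: C_now = 107.31 * 94.935/100 = 101.87 Ah
Step 3: E_pack = V * C_now = 312.6 * 101.87 = 31845 Wh
Step 4: range = E_pack / consumption = 31845 / 182.6 = 174.4 km

174.4 km


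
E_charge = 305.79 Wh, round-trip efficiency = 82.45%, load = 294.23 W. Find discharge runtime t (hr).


Step 1: E_discharge = eta/100 * E_charge = 82.45/100 * 305.79 = 252.12 Wh
Step 2: t = E_discharge / P = 252.12 / 294.23 = 0.8569 hr

0.8569 hr


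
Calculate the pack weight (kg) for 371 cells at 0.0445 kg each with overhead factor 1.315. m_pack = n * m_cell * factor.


m_pack = n * m_cell * overhead = 371 * 0.0445 * 1.315 = 21.71 kg

21.71 kg


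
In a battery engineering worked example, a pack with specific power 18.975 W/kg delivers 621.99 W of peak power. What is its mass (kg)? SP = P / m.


m = P / SP = 621.99 / 18.975 = 32.78 kg

32.78 kg


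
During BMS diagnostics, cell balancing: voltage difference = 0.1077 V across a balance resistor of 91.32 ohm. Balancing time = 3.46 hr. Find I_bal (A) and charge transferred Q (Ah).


First, Ohm's law: I_bal = 0.1077 V / 91.32 ohm = 0.0011794 A
Then Q = I * t = 0.0011794 A * 3.46 hr = 0.004081 Ah

I=0.0011794 A, Q=0.004081 Ah


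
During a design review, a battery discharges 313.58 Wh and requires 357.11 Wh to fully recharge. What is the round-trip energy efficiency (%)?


eta_e = E_dis / E_chg * 100 = 313.58 / 357.11 * 100 = 87.81%

87.81%


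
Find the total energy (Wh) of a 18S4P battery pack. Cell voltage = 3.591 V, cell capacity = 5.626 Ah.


V_pack = 18 * 3.591 = 64.638 V
C_pack = 4 * 5.626 = 22.504 Ah
E = V_pack * C_pack = 64.638 * 22.504 = 1455 Wh

1455 Wh


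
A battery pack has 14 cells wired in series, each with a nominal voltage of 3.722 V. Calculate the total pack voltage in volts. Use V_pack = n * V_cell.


Series voltages add: 14 * 3.722 V = 52.108 V

52.108 V


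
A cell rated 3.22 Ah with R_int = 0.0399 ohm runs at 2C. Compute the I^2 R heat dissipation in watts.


Step 1: I = C_rate * capacity = 2 * 3.22 = 6.44 A
Step 2: Q = I^2 * R = 6.44^2 * 0.0399 = 41.474 * 0.0399 = 1.655 W

1.655 W


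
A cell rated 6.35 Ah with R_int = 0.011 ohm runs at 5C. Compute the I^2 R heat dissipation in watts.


Step 1: I = C_rate * capacity = 5 * 6.35 = 31.75 A
Step 2: Q = I^2 * R = 31.75^2 * 0.011 = 1008.1 * 0.011 = 11.09 W

11.09 W


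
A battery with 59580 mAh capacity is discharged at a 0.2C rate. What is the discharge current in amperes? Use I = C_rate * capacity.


Convert: capacity = 59580 mAh = 59.58 Ah
At 0.2C: I = 0.2 * 59.58 Ah = 11.916 A

11.916 A


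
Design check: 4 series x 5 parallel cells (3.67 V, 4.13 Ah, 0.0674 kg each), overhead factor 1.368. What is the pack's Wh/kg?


Step 1: V_pack = 4 * 3.67 = 14.68 V
Step 2: C_pack = 5 * 4.13 = 20.65 Ah
Step 3: E_pack = V_pack * C_pack = 14.68 * 20.65 = 303.14 Wh
Step 4: m_pack = 4 * 5 * 0.0674 * 1.368 = 1.8441 kg
Step 5: ED = E_pack / m_pack = 303.14 / 1.8441 = 164.4 Wh/kg

164.4 Wh/kg


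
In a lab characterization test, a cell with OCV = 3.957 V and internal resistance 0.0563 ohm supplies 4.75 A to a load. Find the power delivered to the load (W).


Step 1: V_terminal = OCV - I*R = 3.957 - 4.75 * 0.0563 = 3.6896 V
Step 2: P_out = V_terminal * I = 3.6896 * 4.75 = 17.53 W

17.53 W


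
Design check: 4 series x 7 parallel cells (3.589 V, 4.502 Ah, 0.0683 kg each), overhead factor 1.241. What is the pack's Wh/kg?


Step 1: V_pack = 4 * 3.589 = 14.356 V
Step 2: C_pack = 7 * 4.502 = 31.514 Ah
Step 3: E_pack = V_pack * C_pack = 14.356 * 31.514 = 452.41 Wh
Step 4: m_pack = 4 * 7 * 0.0683 * 1.241 = 2.3733 kg
Step 5: ED = E_pack / m_pack = 452.41 / 2.3733 = 190.6 Wh/kg

190.6 Wh/kg


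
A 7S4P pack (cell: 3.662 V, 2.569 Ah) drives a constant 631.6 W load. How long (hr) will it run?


Step 1: E_pack = Ns * V_cell * Np * C_cell = 7 * 3.662 * 4 * 2.569 = 263.41 Wh
Step 2: t = E_pack / P = 263.41 / 631.6 = 0.4171 hr

0.4171 hr


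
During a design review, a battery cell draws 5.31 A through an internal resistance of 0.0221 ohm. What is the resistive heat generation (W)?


Q = I^2 * R = 5.31^2 * 0.0221 = 0.6231 W

0.6231 W


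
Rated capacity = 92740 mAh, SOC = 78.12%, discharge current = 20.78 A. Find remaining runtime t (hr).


Convert: C_total = 92740 mAh = 92.74 Ah
Step 1: remaining = SOC/100 * C_total = 78.12/100 * 92.74 = 72.448 Ah
Step 2: t = remaining / I = 72.448 / 20.78 = 3.486 hr

3.486 hr


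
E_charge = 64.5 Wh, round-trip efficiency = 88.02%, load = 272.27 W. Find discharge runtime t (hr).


Step 1: E_discharge = eta/100 * E_charge = 88.02/100 * 64.5 = 56.773 Wh
Step 2: t = E_discharge / P = 56.773 / 272.27 = 0.2085 hr

0.2085 hr


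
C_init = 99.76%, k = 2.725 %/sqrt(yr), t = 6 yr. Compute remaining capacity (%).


sqrt(t) = sqrt(6) = 2.4495
C_final = 99.76 - 2.725 * 2.4495 = 93.09%

93.09%


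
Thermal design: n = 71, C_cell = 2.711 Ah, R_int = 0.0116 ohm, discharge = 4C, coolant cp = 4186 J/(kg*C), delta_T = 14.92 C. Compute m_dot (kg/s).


Step 1: I = 4 * 2.711 = 10.844 A
Step 2: Q_cell = I^2 * R = 10.844^2 * 0.0116 = 1.3641 W
Step 3: Q_total = 71 * 1.3641 = 96.851 W
Step 4: m_dot = Q_total / (cp * dT) = 96.851 / (4186 * 14.92) = 0.001551 kg/s

0.001551 kg/s


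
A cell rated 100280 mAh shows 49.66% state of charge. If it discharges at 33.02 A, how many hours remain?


Convert: C_total = 100280 mAh = 100.28 Ah
Step 1: remaining = SOC/100 * C_total = 49.66/100 * 100.28 = 49.799 Ah
Step 2: t = remaining / I = 49.799 / 33.02 = 1.508 hr

1.508 hr


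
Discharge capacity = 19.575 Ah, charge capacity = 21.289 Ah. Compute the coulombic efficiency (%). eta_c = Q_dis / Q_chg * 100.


Coulombic efficiency = 19.575/21.289 * 100% = 91.95%

91.95%


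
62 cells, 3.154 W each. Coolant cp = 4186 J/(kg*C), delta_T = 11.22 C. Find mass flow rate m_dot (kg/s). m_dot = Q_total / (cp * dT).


Q_total = 62 * 3.154 = 195.55 W
m_dot = Q_total / (cp * dT) = 195.55 / (4186 * 11.22) = 0.004164 kg/s

0.004164 kg/s


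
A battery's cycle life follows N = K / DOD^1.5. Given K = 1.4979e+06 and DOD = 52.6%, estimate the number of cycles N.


Step 1: DOD^1.5 = 52.6^1.5 = 381.49
Step 2: N = 1.4979e+06 / 381.49 = 3926 cycles

3926 cycles


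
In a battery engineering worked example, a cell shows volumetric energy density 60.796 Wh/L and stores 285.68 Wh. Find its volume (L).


V = E / ED = 285.68 / 60.796 = 4.699 L

4.699 L


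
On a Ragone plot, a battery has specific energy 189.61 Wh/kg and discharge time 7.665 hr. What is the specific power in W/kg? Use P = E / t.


P_specific = E / t = 189.61 / 7.665 = 24.74 W/kg

24.74 W/kg


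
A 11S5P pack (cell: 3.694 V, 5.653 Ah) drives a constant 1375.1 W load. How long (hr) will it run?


Step 1: E_pack = Ns * V_cell * Np * C_cell = 11 * 3.694 * 5 * 5.653 = 1148.5 Wh
Step 2: t = E_pack / P = 1148.5 / 1375.1 = 0.8352 hr

0.8352 hr


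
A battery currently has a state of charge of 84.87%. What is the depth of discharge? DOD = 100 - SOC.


Complement of SOC: DOD = 100% - 84.87% = 15.13%

15.13%


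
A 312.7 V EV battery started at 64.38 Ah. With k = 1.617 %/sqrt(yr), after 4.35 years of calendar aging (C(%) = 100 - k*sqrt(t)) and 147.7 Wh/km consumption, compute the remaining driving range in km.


Step 1: capacity retention = 100 - 1.617 * sqrt(4.35) = 100 - 1.617 * 2.0857 = 96.627%
Step 2: C_now = 64.38 * 96.627/100 = 62.208 Ah
Step 3: E_pack = V * C_now = 312.7 * 62.208 = 19452 Wh
Step 4: range = E_pack / consumption = 19452 / 147.7 = 131.7 km

131.7 km


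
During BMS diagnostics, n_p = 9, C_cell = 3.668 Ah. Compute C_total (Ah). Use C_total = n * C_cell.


C_total = 9 * 3.668 = 33.012 Ah

33.012 Ah


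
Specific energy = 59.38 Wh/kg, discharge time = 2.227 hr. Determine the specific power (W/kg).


Specific power = 59.38 Wh/kg / 2.227 hr = 26.66 W/kg

26.66 W/kg


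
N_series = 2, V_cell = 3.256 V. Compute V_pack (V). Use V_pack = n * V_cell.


Series voltages add: 2 * 3.256 V = 6.512 V

6.512 V
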